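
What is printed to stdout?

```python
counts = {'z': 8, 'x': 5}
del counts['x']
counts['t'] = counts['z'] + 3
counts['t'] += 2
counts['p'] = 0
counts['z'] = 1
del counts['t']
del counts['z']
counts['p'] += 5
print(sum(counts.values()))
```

del 'x' → {'z': 8}
counts['t'] = counts['z']+3 = 11 → {'z': 8, 't': 11}
counts['t'] = 11+2 = 13 → {'z': 8, 't': 13}
counts['p'] = 0 → {'z': 8, 't': 13, 'p': 0}
counts['z'] = 1 → {'z': 1, 't': 13, 'p': 0}
del 't' → {'z': 1, 'p': 0}
del 'z' → {'p': 0}
counts['p'] = 0+5 = 5 → {'p': 5}
sum of values = 5

5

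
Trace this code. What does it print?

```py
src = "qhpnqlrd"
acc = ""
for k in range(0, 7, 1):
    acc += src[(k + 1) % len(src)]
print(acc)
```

k=0: add src[1]='h' → 'h'
k=1: add src[2]='p' → 'hp'
k=2: add src[3]='n' → 'hpn'
k=3: add src[4]='q' → 'hpnq'
k=4: add src[5]='l' → 'hpnql'
k=5: add src[6]='r' → 'hpnqlr'
k=6: add src[7]='d' → 'hpnqlrd'

hpnqlrd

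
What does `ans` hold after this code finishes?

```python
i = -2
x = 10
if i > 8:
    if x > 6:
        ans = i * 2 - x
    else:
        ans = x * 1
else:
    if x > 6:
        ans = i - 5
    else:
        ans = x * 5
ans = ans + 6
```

i=-2, x=10
i > 8 is False; x > 6 is True
→ ans = i - 5 = -7
ans = (-7)+6 = -1

-1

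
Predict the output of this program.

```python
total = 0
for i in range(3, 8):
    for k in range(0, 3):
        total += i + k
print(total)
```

i=3,k=0: total = 0+3 = 3
i=3,k=1: total = 3+4 = 7
i=3,k=2: total = 7+5 = 12
i=4,k=0: total = 12+4 = 16
i=4,k=1: total = 16+5 = 21
i=4,k=2: total = 21+6 = 27
i=5,k=0: total = 27+5 = 32
i=5,k=1: total = 32+6 = 38
i=5,k=2: total = 38+7 = 45
i=6,k=0: total = 45+6 = 51
i=6,k=1: total = 51+7 = 58
i=6,k=2: total = 58+8 = 66
i=7,k=0: total = 66+7 = 73
i=7,k=1: total = 73+8 = 81
i=7,k=2: total = 81+9 = 90

90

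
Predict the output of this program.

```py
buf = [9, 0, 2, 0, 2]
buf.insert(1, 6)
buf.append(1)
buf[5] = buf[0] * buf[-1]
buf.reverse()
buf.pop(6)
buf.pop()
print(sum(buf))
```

insert 6 at 1 → [9, 6, 0, 2, 0, 2]
append 1 → [9, 6, 0, 2, 0, 2, 1]
buf[5] = buf[0]*buf[-1] = 9*1 = 9 → [9, 6, 0, 2, 0, 9, 1]
reverse → [1, 9, 0, 2, 0, 6, 9]
pop(6) removes 9 → [1, 9, 0, 2, 0, 6]
pop() removes 6 → [1, 9, 0, 2, 0]
sum = 12

12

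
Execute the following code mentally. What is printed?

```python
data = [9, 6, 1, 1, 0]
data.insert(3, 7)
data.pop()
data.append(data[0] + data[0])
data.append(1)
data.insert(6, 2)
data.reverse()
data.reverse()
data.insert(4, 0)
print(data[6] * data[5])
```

insert 7 at 3 → [9, 6, 1, 7, 1, 0]
pop() removes 0 → [9, 6, 1, 7, 1]
append data[0]+data[0] = 9+9 = 18 → [9, 6, 1, 7, 1, 18]
append 1 → [9, 6, 1, 7, 1, 18, 1]
insert 2 at 6 → [9, 6, 1, 7, 1, 18, 2, 1]
reverse → [1, 2, 18, 1, 7, 1, 6, 9]
reverse → [9, 6, 1, 7, 1, 18, 2, 1]
insert 0 at 4 → [9, 6, 1, 7, 0, 1, 18, 2, 1]
data[6]*data[5] = 18*1 = 18

18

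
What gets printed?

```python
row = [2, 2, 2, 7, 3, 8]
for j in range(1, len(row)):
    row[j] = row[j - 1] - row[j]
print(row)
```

j=1: row[1] = 2-2 = 0 → [2, 0, 2, 7, 3, 8]
j=2: row[2] = 0-2 = -2 → [2, 0, -2, 7, 3, 8]
j=3: row[3] = (-2)-7 = -9 → [2, 0, -2, -9, 3, 8]
j=4: row[4] = (-9)-3 = -12 → [2, 0, -2, -9, -12, 8]
j=5: row[5] = (-12)-8 = -20 → [2, 0, -2, -9, -12, -20]

[2, 0, -2, -9, -12, -20]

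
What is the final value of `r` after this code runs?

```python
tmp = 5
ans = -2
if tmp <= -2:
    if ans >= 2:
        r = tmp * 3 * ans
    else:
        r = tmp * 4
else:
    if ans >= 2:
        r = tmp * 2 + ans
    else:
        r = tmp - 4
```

1

tmp=5, ans=-2
tmp <= -2 is False; ans >= 2 is False
→ r = tmp - 4 = 1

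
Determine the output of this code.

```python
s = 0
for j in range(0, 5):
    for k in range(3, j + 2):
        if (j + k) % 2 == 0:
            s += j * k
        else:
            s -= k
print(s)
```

10

j=2,k=3: odd sum, s = 0-3 = -3
j=3,k=3: even sum, s = (-3)+9 = 6
j=3,k=4: odd sum, s = 6-4 = 2
j=4,k=3: odd sum, s = 2-3 = -1
j=4,k=4: even sum, s = (-1)+16 = 15
j=4,k=5: odd sum, s = 15-5 = 10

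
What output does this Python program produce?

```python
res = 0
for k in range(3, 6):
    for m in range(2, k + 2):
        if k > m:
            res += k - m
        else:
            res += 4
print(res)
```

34

k=3,m=2: 3>2, res = 0+1 = 1
k=3,m=3: not 3>3, res = 1+4 = 5
k=3,m=4: not 3>4, res = 5+4 = 9
k=4,m=2: 4>2, res = 9+2 = 11
k=4,m=3: 4>3, res = 11+1 = 12
k=4,m=4: not 4>4, res = 12+4 = 16
k=4,m=5: not 4>5, res = 16+4 = 20
k=5,m=2: 5>2, res = 20+3 = 23
k=5,m=3: 5>3, res = 23+2 = 25
k=5,m=4: 5>4, res = 25+1 = 26
k=5,m=5: not 5>5, res = 26+4 = 30
k=5,m=6: not 5>6, res = 30+4 = 34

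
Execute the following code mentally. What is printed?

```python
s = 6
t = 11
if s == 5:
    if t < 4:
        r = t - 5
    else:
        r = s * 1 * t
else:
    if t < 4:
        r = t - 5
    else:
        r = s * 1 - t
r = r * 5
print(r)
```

s=6, t=11
s == 5 is False; t < 4 is False
→ r = s * 1 - t = -5
r = (-5)*5 = -25

-25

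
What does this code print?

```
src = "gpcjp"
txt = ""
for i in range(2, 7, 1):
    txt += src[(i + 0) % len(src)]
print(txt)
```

i=2: add src[2]='c' → 'c'
i=3: add src[3]='j' → 'cj'
i=4: add src[4]='p' → 'cjp'
i=5: add src[0]='g' → 'cjpg'
i=6: add src[1]='p' → 'cjpgp'

cjpgp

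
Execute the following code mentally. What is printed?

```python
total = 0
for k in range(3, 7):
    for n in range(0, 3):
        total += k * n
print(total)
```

k=3,n=0: total = 0+0 = 0
k=3,n=1: total = 0+3 = 3
k=3,n=2: total = 3+6 = 9
k=4,n=0: total = 9+0 = 9
k=4,n=1: total = 9+4 = 13
k=4,n=2: total = 13+8 = 21
k=5,n=0: total = 21+0 = 21
k=5,n=1: total = 21+5 = 26
k=5,n=2: total = 26+10 = 36
k=6,n=0: total = 36+0 = 36
k=6,n=1: total = 36+6 = 42
k=6,n=2: total = 42+12 = 54

54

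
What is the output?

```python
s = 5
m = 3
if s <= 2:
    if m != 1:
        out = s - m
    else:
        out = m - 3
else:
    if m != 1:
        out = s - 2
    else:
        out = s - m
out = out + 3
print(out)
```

s=5, m=3
s <= 2 is False; m != 1 is True
→ out = s - 2 = 3
out = 3+3 = 6

6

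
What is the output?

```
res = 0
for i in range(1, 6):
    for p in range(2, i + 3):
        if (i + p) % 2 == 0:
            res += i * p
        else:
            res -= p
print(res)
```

131

i=1,p=2: odd sum, res = 0-2 = -2
i=1,p=3: even sum, res = (-2)+3 = 1
i=2,p=2: even sum, res = 1+4 = 5
i=2,p=3: odd sum, res = 5-3 = 2
i=2,p=4: even sum, res = 2+8 = 10
i=3,p=2: odd sum, res = 10-2 = 8
i=3,p=3: even sum, res = 8+9 = 17
i=3,p=4: odd sum, res = 17-4 = 13
i=3,p=5: even sum, res = 13+15 = 28
i=4,p=2: even sum, res = 28+8 = 36
i=4,p=3: odd sum, res = 36-3 = 33
i=4,p=4: even sum, res = 33+16 = 49
i=4,p=5: odd sum, res = 49-5 = 44
i=4,p=6: even sum, res = 44+24 = 68
i=5,p=2: odd sum, res = 68-2 = 66
i=5,p=3: even sum, res = 66+15 = 81
i=5,p=4: odd sum, res = 81-4 = 77
i=5,p=5: even sum, res = 77+25 = 102
i=5,p=6: odd sum, res = 102-6 = 96
i=5,p=7: even sum, res = 96+35 = 131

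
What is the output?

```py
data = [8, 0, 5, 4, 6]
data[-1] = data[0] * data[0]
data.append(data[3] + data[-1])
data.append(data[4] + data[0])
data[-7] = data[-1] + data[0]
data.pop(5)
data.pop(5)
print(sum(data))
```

153

data[-1] = data[0]*data[0] = 8*8 = 64 → [8, 0, 5, 4, 64]
append data[3]+data[-1] = 4+64 = 68 → [8, 0, 5, 4, 64, 68]
append data[4]+data[0] = 64+8 = 72 → [8, 0, 5, 4, 64, 68, 72]
data[-7] = data[-1]+data[0] = 72+8 = 80 → [80, 0, 5, 4, 64, 68, 72]
pop(5) removes 68 → [80, 0, 5, 4, 64, 72]
pop(5) removes 72 → [80, 0, 5, 4, 64]
sum = 153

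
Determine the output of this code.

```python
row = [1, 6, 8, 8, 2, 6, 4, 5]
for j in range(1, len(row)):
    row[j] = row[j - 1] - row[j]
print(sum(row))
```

-161

j=1: row[1] = 1-6 = -5 → [1, -5, 8, 8, 2, 6, 4, 5]
j=2: row[2] = (-5)-8 = -13 → [1, -5, -13, 8, 2, 6, 4, 5]
j=3: row[3] = (-13)-8 = -21 → [1, -5, -13, -21, 2, 6, 4, 5]
j=4: row[4] = (-21)-2 = -23 → [1, -5, -13, -21, -23, 6, 4, 5]
j=5: row[5] = (-23)-6 = -29 → [1, -5, -13, -21, -23, -29, 4, 5]
j=6: row[6] = (-29)-4 = -33 → [1, -5, -13, -21, -23, -29, -33, 5]
j=7: row[7] = (-33)-5 = -38 → [1, -5, -13, -21, -23, -29, -33, -38]
sum = -161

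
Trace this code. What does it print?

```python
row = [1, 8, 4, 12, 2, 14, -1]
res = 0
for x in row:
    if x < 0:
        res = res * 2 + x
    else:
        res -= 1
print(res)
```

-13

x=1: not <0, res = 0-1 = -1
x=8: not <0, res = (-1)-1 = -2
x=4: not <0, res = (-2)-1 = -3
x=12: not <0, res = (-3)-1 = -4
x=2: not <0, res = (-4)-1 = -5
x=14: not <0, res = (-5)-1 = -6
x=-1: <0, res = (-6)*2+(-1) = -13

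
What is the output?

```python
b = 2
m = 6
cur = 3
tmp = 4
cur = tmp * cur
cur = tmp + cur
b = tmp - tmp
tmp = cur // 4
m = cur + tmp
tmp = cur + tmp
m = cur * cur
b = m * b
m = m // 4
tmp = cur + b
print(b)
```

cur = 4*3 = 12
cur = 4+12 = 16
b = 4-4 = 0
tmp = 16//4 = 4
m = 16+4 = 20
tmp = 16+4 = 20
m = 16*16 = 256
b = 256*0 = 0
m = 256//4 = 64
tmp = 16+0 = 16

0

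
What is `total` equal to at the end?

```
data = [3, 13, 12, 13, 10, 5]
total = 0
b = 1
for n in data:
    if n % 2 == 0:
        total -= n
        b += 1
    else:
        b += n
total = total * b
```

-814

n=3: not even; b=4
n=13: not even; b=17
n=12: even, total = 0-12 = -12; b=18
n=13: not even; b=31
n=10: even, total = (-12)-10 = -22; b=32
n=5: not even; b=37
total*b = (-22)*37 = -814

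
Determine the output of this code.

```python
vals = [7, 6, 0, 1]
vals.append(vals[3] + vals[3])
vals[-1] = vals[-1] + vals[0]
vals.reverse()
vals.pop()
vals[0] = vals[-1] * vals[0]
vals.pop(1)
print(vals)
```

[54, 0, 6]

append vals[3]+vals[3] = 1+1 = 2 → [7, 6, 0, 1, 2]
vals[-1] = vals[-1]+vals[0] = 2+7 = 9 → [7, 6, 0, 1, 9]
reverse → [9, 1, 0, 6, 7]
pop() removes 7 → [9, 1, 0, 6]
vals[0] = vals[-1]*vals[0] = 6*9 = 54 → [54, 1, 0, 6]
pop(1) removes 1 → [54, 0, 6]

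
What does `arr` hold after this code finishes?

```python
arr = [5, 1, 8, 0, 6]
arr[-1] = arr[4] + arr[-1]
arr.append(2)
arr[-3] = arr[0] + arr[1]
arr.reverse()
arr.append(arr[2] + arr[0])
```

[2, 12, 6, 8, 1, 5, 8]

arr[-1] = arr[4]+arr[-1] = 6+6 = 12 → [5, 1, 8, 0, 12]
append 2 → [5, 1, 8, 0, 12, 2]
arr[-3] = arr[0]+arr[1] = 5+1 = 6 → [5, 1, 8, 6, 12, 2]
reverse → [2, 12, 6, 8, 1, 5]
append arr[2]+arr[0] = 6+2 = 8 → [2, 12, 6, 8, 1, 5, 8]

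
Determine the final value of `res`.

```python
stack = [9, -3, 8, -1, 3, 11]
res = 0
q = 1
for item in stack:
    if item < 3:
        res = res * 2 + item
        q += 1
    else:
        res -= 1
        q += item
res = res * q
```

-510

item=9: not <3, res = 0-1 = -1; q=10
item=-3: <3, res = (-1)*2+(-3) = -5; q=11
item=8: not <3, res = (-5)-1 = -6; q=19
item=-1: <3, res = (-6)*2+(-1) = -13; q=20
item=3: not <3, res = (-13)-1 = -14; q=23
item=11: not <3, res = (-14)-1 = -15; q=34
res*q = (-15)*34 = -510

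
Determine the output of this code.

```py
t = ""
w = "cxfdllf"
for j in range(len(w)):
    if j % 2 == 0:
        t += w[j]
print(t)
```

cflf

j=0: add 'c' → 'c'
j=1: skip
j=2: add 'f' → 'cf'
j=3: skip
j=4: add 'l' → 'cfl'
j=5: skip
j=6: add 'f' → 'cflf'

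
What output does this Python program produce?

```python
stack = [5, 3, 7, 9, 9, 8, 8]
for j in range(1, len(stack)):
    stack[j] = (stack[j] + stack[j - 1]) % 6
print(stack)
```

[5, 2, 3, 0, 3, 5, 1]

j=1: stack[1] = (3+5)%6 = 2 → [5, 2, 7, 9, 9, 8, 8]
j=2: stack[2] = (7+2)%6 = 3 → [5, 2, 3, 9, 9, 8, 8]
j=3: stack[3] = (9+3)%6 = 0 → [5, 2, 3, 0, 9, 8, 8]
j=4: stack[4] = (9+0)%6 = 3 → [5, 2, 3, 0, 3, 8, 8]
j=5: stack[5] = (8+3)%6 = 5 → [5, 2, 3, 0, 3, 5, 8]
j=6: stack[6] = (8+5)%6 = 1 → [5, 2, 3, 0, 3, 5, 1]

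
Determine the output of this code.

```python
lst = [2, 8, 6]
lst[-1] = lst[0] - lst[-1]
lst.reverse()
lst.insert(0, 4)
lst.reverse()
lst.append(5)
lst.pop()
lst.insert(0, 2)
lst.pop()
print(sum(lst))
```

lst[-1] = lst[0]-lst[-1] = 2-6 = -4 → [2, 8, -4]
reverse → [-4, 8, 2]
insert 4 at 0 → [4, -4, 8, 2]
reverse → [2, 8, -4, 4]
append 5 → [2, 8, -4, 4, 5]
pop() removes 5 → [2, 8, -4, 4]
insert 2 at 0 → [2, 2, 8, -4, 4]
pop() removes 4 → [2, 2, 8, -4]
sum = 8

8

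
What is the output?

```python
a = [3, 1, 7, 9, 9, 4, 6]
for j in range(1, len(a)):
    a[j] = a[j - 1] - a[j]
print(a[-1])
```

-33

j=1: a[1] = 3-1 = 2 → [3, 2, 7, 9, 9, 4, 6]
j=2: a[2] = 2-7 = -5 → [3, 2, -5, 9, 9, 4, 6]
j=3: a[3] = (-5)-9 = -14 → [3, 2, -5, -14, 9, 4, 6]
j=4: a[4] = (-14)-9 = -23 → [3, 2, -5, -14, -23, 4, 6]
j=5: a[5] = (-23)-4 = -27 → [3, 2, -5, -14, -23, -27, 6]
j=6: a[6] = (-27)-6 = -33 → [3, 2, -5, -14, -23, -27, -33]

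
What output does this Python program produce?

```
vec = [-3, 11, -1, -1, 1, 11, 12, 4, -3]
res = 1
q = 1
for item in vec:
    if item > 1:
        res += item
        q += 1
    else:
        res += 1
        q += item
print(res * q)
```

item=-3: not >1, res = 1+1 = 2; q=-2
item=11: >1, res = 2+11 = 13; q=-1
item=-1: not >1, res = 13+1 = 14; q=-2
item=-1: not >1, res = 14+1 = 15; q=-3
item=1: not >1, res = 15+1 = 16; q=-2
item=11: >1, res = 16+11 = 27; q=-1
item=12: >1, res = 27+12 = 39; q=0
item=4: >1, res = 39+4 = 43; q=1
item=-3: not >1, res = 43+1 = 44; q=-2
res*q = 44*(-2) = -88

-88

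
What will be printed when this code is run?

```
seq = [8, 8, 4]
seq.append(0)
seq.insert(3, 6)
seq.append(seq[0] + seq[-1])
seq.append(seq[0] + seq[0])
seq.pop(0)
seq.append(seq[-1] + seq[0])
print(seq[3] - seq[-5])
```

append 0 → [8, 8, 4, 0]
insert 6 at 3 → [8, 8, 4, 6, 0]
append seq[0]+seq[-1] = 8+0 = 8 → [8, 8, 4, 6, 0, 8]
append seq[0]+seq[0] = 8+8 = 16 → [8, 8, 4, 6, 0, 8, 16]
pop(0) removes 8 → [8, 4, 6, 0, 8, 16]
append seq[-1]+seq[0] = 16+8 = 24 → [8, 4, 6, 0, 8, 16, 24]
seq[3]-seq[-5] = 0-6 = -6

-6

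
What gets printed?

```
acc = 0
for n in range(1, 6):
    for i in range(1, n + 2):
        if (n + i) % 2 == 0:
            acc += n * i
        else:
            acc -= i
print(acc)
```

53

n=1,i=1: even sum, acc = 0+1 = 1
n=1,i=2: odd sum, acc = 1-2 = -1
n=2,i=1: odd sum, acc = (-1)-1 = -2
n=2,i=2: even sum, acc = (-2)+4 = 2
n=2,i=3: odd sum, acc = 2-3 = -1
n=3,i=1: even sum, acc = (-1)+3 = 2
n=3,i=2: odd sum, acc = 2-2 = 0
n=3,i=3: even sum, acc = 0+9 = 9
n=3,i=4: odd sum, acc = 9-4 = 5
n=4,i=1: odd sum, acc = 5-1 = 4
n=4,i=2: even sum, acc = 4+8 = 12
n=4,i=3: odd sum, acc = 12-3 = 9
n=4,i=4: even sum, acc = 9+16 = 25
n=4,i=5: odd sum, acc = 25-5 = 20
n=5,i=1: even sum, acc = 20+5 = 25
n=5,i=2: odd sum, acc = 25-2 = 23
n=5,i=3: even sum, acc = 23+15 = 38
n=5,i=4: odd sum, acc = 38-4 = 34
n=5,i=5: even sum, acc = 34+25 = 59
n=5,i=6: odd sum, acc = 59-6 = 53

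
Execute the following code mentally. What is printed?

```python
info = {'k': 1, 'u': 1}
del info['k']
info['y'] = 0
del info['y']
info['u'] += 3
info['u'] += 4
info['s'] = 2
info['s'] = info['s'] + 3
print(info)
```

{'u': 8, 's': 5}

del 'k' → {'u': 1}
info['y'] = 0 → {'u': 1, 'y': 0}
del 'y' → {'u': 1}
info['u'] = 1+3 = 4 → {'u': 4}
info['u'] = 4+4 = 8 → {'u': 8}
info['s'] = 2 → {'u': 8, 's': 2}
info['s'] = info['s']+3 = 5 → {'u': 8, 's': 5}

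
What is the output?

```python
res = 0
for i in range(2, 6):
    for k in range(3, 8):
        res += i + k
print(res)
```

170

i=2,k=3: res = 0+5 = 5
i=2,k=4: res = 5+6 = 11
i=2,k=5: res = 11+7 = 18
i=2,k=6: res = 18+8 = 26
i=2,k=7: res = 26+9 = 35
i=3,k=3: res = 35+6 = 41
i=3,k=4: res = 41+7 = 48
i=3,k=5: res = 48+8 = 56
i=3,k=6: res = 56+9 = 65
i=3,k=7: res = 65+10 = 75
i=4,k=3: res = 75+7 = 82
i=4,k=4: res = 82+8 = 90
i=4,k=5: res = 90+9 = 99
i=4,k=6: res = 99+10 = 109
i=4,k=7: res = 109+11 = 120
i=5,k=3: res = 120+8 = 128
i=5,k=4: res = 128+9 = 137
i=5,k=5: res = 137+10 = 147
i=5,k=6: res = 147+11 = 158
i=5,k=7: res = 158+12 = 170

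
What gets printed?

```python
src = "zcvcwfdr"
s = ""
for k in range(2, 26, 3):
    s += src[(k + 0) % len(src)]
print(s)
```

k=2: add src[2]='v' → 'v'
k=5: add src[5]='f' → 'vf'
k=8: add src[0]='z' → 'vfz'
k=11: add src[3]='c' → 'vfzc'
k=14: add src[6]='d' → 'vfzcd'
k=17: add src[1]='c' → 'vfzcdc'
k=20: add src[4]='w' → 'vfzcdcw'
k=23: add src[7]='r' → 'vfzcdcwr'

vfzcdcwr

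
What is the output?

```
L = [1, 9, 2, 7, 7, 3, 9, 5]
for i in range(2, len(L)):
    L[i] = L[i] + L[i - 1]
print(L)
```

i=2: L[2] = 2+9 = 11 → [1, 9, 11, 7, 7, 3, 9, 5]
i=3: L[3] = 7+11 = 18 → [1, 9, 11, 18, 7, 3, 9, 5]
i=4: L[4] = 7+18 = 25 → [1, 9, 11, 18, 25, 3, 9, 5]
i=5: L[5] = 3+25 = 28 → [1, 9, 11, 18, 25, 28, 9, 5]
i=6: L[6] = 9+28 = 37 → [1, 9, 11, 18, 25, 28, 37, 5]
i=7: L[7] = 5+37 = 42 → [1, 9, 11, 18, 25, 28, 37, 42]

[1, 9, 11, 18, 25, 28, 37, 42]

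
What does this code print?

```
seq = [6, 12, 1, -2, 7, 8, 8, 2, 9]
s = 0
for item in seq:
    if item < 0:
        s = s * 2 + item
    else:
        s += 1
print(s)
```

9

item=6: not <0, s = 0+1 = 1
item=12: not <0, s = 1+1 = 2
item=1: not <0, s = 2+1 = 3
item=-2: <0, s = 3*2+(-2) = 4
item=7: not <0, s = 4+1 = 5
item=8: not <0, s = 5+1 = 6
item=8: not <0, s = 6+1 = 7
item=2: not <0, s = 7+1 = 8
item=9: not <0, s = 8+1 = 9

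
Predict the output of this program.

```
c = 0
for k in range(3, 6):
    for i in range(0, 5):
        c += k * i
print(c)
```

120

k=3,i=0: c = 0+0 = 0
k=3,i=1: c = 0+3 = 3
k=3,i=2: c = 3+6 = 9
k=3,i=3: c = 9+9 = 18
k=3,i=4: c = 18+12 = 30
k=4,i=0: c = 30+0 = 30
k=4,i=1: c = 30+4 = 34
k=4,i=2: c = 34+8 = 42
k=4,i=3: c = 42+12 = 54
k=4,i=4: c = 54+16 = 70
k=5,i=0: c = 70+0 = 70
k=5,i=1: c = 70+5 = 75
k=5,i=2: c = 75+10 = 85
k=5,i=3: c = 85+15 = 100
k=5,i=4: c = 100+20 = 120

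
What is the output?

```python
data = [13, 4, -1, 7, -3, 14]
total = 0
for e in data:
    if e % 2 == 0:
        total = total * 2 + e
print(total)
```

22

e=13: not even
e=4: even, total = 0*2+4 = 4
e=-1: not even
e=7: not even
e=-3: not even
e=14: even, total = 4*2+14 = 22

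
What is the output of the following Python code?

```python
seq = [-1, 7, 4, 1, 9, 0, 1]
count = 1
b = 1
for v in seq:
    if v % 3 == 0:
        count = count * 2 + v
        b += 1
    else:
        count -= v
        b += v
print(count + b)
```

-8

v=-1: not %3==0, count = 1-(-1) = 2; b=0
v=7: not %3==0, count = 2-7 = -5; b=7
v=4: not %3==0, count = (-5)-4 = -9; b=11
v=1: not %3==0, count = (-9)-1 = -10; b=12
v=9: %3==0, count = (-10)*2+9 = -11; b=13
v=0: %3==0, count = (-11)*2+0 = -22; b=14
v=1: not %3==0, count = (-22)-1 = -23; b=15
count+b = (-23)+15 = -8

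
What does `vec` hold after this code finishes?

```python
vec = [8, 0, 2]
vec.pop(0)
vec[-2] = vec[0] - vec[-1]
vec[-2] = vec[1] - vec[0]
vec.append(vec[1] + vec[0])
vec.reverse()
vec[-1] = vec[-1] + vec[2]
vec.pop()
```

[6, 2]

pop(0) removes 8 → [0, 2]
vec[-2] = vec[0]-vec[-1] = 0-2 = -2 → [-2, 2]
vec[-2] = vec[1]-vec[0] = 2-(-2) = 4 → [4, 2]
append vec[1]+vec[0] = 2+4 = 6 → [4, 2, 6]
reverse → [6, 2, 4]
vec[-1] = vec[-1]+vec[2] = 4+4 = 8 → [6, 2, 8]
pop() removes 8 → [6, 2]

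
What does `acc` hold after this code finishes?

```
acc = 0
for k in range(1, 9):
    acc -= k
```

-36

k=1: acc = 0-1 = -1
k=2: acc = (-1)-2 = -3
k=3: acc = (-3)-3 = -6
k=4: acc = (-6)-4 = -10
k=5: acc = (-10)-5 = -15
k=6: acc = (-15)-6 = -21
k=7: acc = (-21)-7 = -28
k=8: acc = (-28)-8 = -36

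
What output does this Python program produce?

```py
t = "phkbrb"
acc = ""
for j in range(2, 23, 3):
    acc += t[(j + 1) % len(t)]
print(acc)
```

j=2: add t[3]='b' → 'b'
j=5: add t[0]='p' → 'bp'
j=8: add t[3]='b' → 'bpb'
j=11: add t[0]='p' → 'bpbp'
j=14: add t[3]='b' → 'bpbpb'
j=17: add t[0]='p' → 'bpbpbp'
j=20: add t[3]='b' → 'bpbpbpb'

bpbpbpb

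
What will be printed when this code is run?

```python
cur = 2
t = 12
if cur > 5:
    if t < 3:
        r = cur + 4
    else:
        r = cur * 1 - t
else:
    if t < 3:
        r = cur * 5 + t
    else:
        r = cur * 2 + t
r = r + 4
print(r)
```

20

cur=2, t=12
cur > 5 is False; t < 3 is False
→ r = cur * 2 + t = 16
r = 16+4 = 20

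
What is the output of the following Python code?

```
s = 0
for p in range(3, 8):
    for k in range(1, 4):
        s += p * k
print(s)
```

150

p=3,k=1: s = 0+3 = 3
p=3,k=2: s = 3+6 = 9
p=3,k=3: s = 9+9 = 18
p=4,k=1: s = 18+4 = 22
p=4,k=2: s = 22+8 = 30
p=4,k=3: s = 30+12 = 42
p=5,k=1: s = 42+5 = 47
p=5,k=2: s = 47+10 = 57
p=5,k=3: s = 57+15 = 72
p=6,k=1: s = 72+6 = 78
p=6,k=2: s = 78+12 = 90
p=6,k=3: s = 90+18 = 108
p=7,k=1: s = 108+7 = 115
p=7,k=2: s = 115+14 = 129
p=7,k=3: s = 129+21 = 150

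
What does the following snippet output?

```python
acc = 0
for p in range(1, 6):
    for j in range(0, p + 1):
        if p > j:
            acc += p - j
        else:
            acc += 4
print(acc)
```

55

p=1,j=0: 1>0, acc = 0+1 = 1
p=1,j=1: not 1>1, acc = 1+4 = 5
p=2,j=0: 2>0, acc = 5+2 = 7
p=2,j=1: 2>1, acc = 7+1 = 8
p=2,j=2: not 2>2, acc = 8+4 = 12
p=3,j=0: 3>0, acc = 12+3 = 15
p=3,j=1: 3>1, acc = 15+2 = 17
p=3,j=2: 3>2, acc = 17+1 = 18
p=3,j=3: not 3>3, acc = 18+4 = 22
p=4,j=0: 4>0, acc = 22+4 = 26
p=4,j=1: 4>1, acc = 26+3 = 29
p=4,j=2: 4>2, acc = 29+2 = 31
p=4,j=3: 4>3, acc = 31+1 = 32
p=4,j=4: not 4>4, acc = 32+4 = 36
p=5,j=0: 5>0, acc = 36+5 = 41
p=5,j=1: 5>1, acc = 41+4 = 45
p=5,j=2: 5>2, acc = 45+3 = 48
p=5,j=3: 5>3, acc = 48+2 = 50
p=5,j=4: 5>4, acc = 50+1 = 51
p=5,j=5: not 5>5, acc = 51+4 = 55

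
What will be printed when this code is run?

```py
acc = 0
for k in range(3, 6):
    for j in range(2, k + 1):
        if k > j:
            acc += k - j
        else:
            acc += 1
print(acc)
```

k=3,j=2: 3>2, acc = 0+1 = 1
k=3,j=3: not 3>3, acc = 1+1 = 2
k=4,j=2: 4>2, acc = 2+2 = 4
k=4,j=3: 4>3, acc = 4+1 = 5
k=4,j=4: not 4>4, acc = 5+1 = 6
k=5,j=2: 5>2, acc = 6+3 = 9
k=5,j=3: 5>3, acc = 9+2 = 11
k=5,j=4: 5>4, acc = 11+1 = 12
k=5,j=5: not 5>5, acc = 12+1 = 13

13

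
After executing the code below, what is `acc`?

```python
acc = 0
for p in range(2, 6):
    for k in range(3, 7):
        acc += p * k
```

252

p=2,k=3: acc = 0+6 = 6
p=2,k=4: acc = 6+8 = 14
p=2,k=5: acc = 14+10 = 24
p=2,k=6: acc = 24+12 = 36
p=3,k=3: acc = 36+9 = 45
p=3,k=4: acc = 45+12 = 57
p=3,k=5: acc = 57+15 = 72
p=3,k=6: acc = 72+18 = 90
p=4,k=3: acc = 90+12 = 102
p=4,k=4: acc = 102+16 = 118
p=4,k=5: acc = 118+20 = 138
p=4,k=6: acc = 138+24 = 162
p=5,k=3: acc = 162+15 = 177
p=5,k=4: acc = 177+20 = 197
p=5,k=5: acc = 197+25 = 222
p=5,k=6: acc = 222+30 = 252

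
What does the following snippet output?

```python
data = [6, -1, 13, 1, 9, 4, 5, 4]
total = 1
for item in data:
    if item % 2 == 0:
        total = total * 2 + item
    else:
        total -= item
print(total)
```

item=6: even, total = 1*2+6 = 8
item=-1: not even, total = 8-(-1) = 9
item=13: not even, total = 9-13 = -4
item=1: not even, total = (-4)-1 = -5
item=9: not even, total = (-5)-9 = -14
item=4: even, total = (-14)*2+4 = -24
item=5: not even, total = (-24)-5 = -29
item=4: even, total = (-29)*2+4 = -54

-54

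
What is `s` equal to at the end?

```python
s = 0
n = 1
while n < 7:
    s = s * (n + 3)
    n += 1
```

n=1: s = 0*4 = 0
n=2: s = 0*5 = 0
n=3: s = 0*6 = 0
n=4: s = 0*7 = 0
n=5: s = 0*8 = 0
n=6: s = 0*9 = 0

0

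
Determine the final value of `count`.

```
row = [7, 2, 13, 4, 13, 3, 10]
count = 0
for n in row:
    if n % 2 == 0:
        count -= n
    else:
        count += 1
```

-12

n=7: not even, count = 0+1 = 1
n=2: even, count = 1-2 = -1
n=13: not even, count = (-1)+1 = 0
n=4: even, count = 0-4 = -4
n=13: not even, count = (-4)+1 = -3
n=3: not even, count = (-3)+1 = -2
n=10: even, count = (-2)-10 = -12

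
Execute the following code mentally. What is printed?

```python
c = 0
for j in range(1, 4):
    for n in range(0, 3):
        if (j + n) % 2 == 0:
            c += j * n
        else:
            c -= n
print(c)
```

j=1,n=0: odd sum, c = 0-0 = 0
j=1,n=1: even sum, c = 0+1 = 1
j=1,n=2: odd sum, c = 1-2 = -1
j=2,n=0: even sum, c = (-1)+0 = -1
j=2,n=1: odd sum, c = (-1)-1 = -2
j=2,n=2: even sum, c = (-2)+4 = 2
j=3,n=0: odd sum, c = 2-0 = 2
j=3,n=1: even sum, c = 2+3 = 5
j=3,n=2: odd sum, c = 5-2 = 3

3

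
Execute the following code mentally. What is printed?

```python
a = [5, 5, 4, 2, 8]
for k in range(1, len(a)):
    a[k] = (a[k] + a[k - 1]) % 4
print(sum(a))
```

9

k=1: a[1] = (5+5)%4 = 2 → [5, 2, 4, 2, 8]
k=2: a[2] = (4+2)%4 = 2 → [5, 2, 2, 2, 8]
k=3: a[3] = (2+2)%4 = 0 → [5, 2, 2, 0, 8]
k=4: a[4] = (8+0)%4 = 0 → [5, 2, 2, 0, 0]
sum = 9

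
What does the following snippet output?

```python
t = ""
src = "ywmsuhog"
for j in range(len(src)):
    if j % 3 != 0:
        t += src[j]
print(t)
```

wmuhg

j=0: skip
j=1: add 'w' → 'w'
j=2: add 'm' → 'wm'
j=3: skip
j=4: add 'u' → 'wmu'
j=5: add 'h' → 'wmuh'
j=6: skip
j=7: add 'g' → 'wmuhg'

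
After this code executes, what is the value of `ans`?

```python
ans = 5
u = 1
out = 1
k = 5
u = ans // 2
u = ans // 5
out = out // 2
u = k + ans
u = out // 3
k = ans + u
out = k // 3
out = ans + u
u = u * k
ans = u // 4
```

u = 5//2 = 2
u = 5//5 = 1
out = 1//2 = 0
u = 5+5 = 10
u = 0//3 = 0
k = 5+0 = 5
out = 5//3 = 1
out = 5+0 = 5
u = 0*5 = 0
ans = 0//4 = 0

0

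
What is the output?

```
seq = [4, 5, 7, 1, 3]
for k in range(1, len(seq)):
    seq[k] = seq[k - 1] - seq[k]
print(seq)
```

[4, -1, -8, -9, -12]

k=1: seq[1] = 4-5 = -1 → [4, -1, 7, 1, 3]
k=2: seq[2] = (-1)-7 = -8 → [4, -1, -8, 1, 3]
k=3: seq[3] = (-8)-1 = -9 → [4, -1, -8, -9, 3]
k=4: seq[4] = (-9)-3 = -12 → [4, -1, -8, -9, -12]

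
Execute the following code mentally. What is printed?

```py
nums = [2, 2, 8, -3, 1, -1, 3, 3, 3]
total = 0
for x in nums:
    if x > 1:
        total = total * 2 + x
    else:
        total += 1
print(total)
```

205

x=2: >1, total = 0*2+2 = 2
x=2: >1, total = 2*2+2 = 6
x=8: >1, total = 6*2+8 = 20
x=-3: not >1, total = 20+1 = 21
x=1: not >1, total = 21+1 = 22
x=-1: not >1, total = 22+1 = 23
x=3: >1, total = 23*2+3 = 49
x=3: >1, total = 49*2+3 = 101
x=3: >1, total = 101*2+3 = 205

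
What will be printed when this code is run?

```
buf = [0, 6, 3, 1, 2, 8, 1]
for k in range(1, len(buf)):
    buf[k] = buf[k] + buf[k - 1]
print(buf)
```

k=1: buf[1] = 6+0 = 6 → [0, 6, 3, 1, 2, 8, 1]
k=2: buf[2] = 3+6 = 9 → [0, 6, 9, 1, 2, 8, 1]
k=3: buf[3] = 1+9 = 10 → [0, 6, 9, 10, 2, 8, 1]
k=4: buf[4] = 2+10 = 12 → [0, 6, 9, 10, 12, 8, 1]
k=5: buf[5] = 8+12 = 20 → [0, 6, 9, 10, 12, 20, 1]
k=6: buf[6] = 1+20 = 21 → [0, 6, 9, 10, 12, 20, 21]

[0, 6, 9, 10, 12, 20, 21]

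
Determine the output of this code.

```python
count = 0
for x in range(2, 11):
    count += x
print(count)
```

x=2: count = 0+2 = 2
x=3: count = 2+3 = 5
x=4: count = 5+4 = 9
x=5: count = 9+5 = 14
x=6: count = 14+6 = 20
x=7: count = 20+7 = 27
x=8: count = 27+8 = 35
x=9: count = 35+9 = 44
x=10: count = 44+10 = 54

54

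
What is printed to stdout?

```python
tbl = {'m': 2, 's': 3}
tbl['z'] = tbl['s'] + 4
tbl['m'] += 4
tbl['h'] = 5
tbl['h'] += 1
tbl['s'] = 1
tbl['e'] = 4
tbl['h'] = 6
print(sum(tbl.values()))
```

tbl['z'] = tbl['s']+4 = 7 → {'m': 2, 's': 3, 'z': 7}
tbl['m'] = 2+4 = 6 → {'m': 6, 's': 3, 'z': 7}
tbl['h'] = 5 → {'m': 6, 's': 3, 'z': 7, 'h': 5}
tbl['h'] = 5+1 = 6 → {'m': 6, 's': 3, 'z': 7, 'h': 6}
tbl['s'] = 1 → {'m': 6, 's': 1, 'z': 7, 'h': 6}
tbl['e'] = 4 → {'m': 6, 's': 1, 'z': 7, 'h': 6, 'e': 4}
tbl['h'] = 6 → {'m': 6, 's': 1, 'z': 7, 'h': 6, 'e': 4}
sum of values = 24

24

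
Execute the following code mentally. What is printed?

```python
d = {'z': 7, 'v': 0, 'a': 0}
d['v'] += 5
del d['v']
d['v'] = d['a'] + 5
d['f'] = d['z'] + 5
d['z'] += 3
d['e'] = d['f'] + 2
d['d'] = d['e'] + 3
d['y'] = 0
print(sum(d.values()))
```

d['v'] = 0+5 = 5 → {'z': 7, 'v': 5, 'a': 0}
del 'v' → {'z': 7, 'a': 0}
d['v'] = d['a']+5 = 5 → {'z': 7, 'a': 0, 'v': 5}
d['f'] = d['z']+5 = 12 → {'z': 7, 'a': 0, 'v': 5, 'f': 12}
d['z'] = 7+3 = 10 → {'z': 10, 'a': 0, 'v': 5, 'f': 12}
d['e'] = d['f']+2 = 14 → {'z': 10, 'a': 0, 'v': 5, 'f': 12, 'e': 14}
d['d'] = d['e']+3 = 17 → {'z': 10, 'a': 0, 'v': 5, 'f': 12, 'e': 14, 'd': 17}
d['y'] = 0 → {'z': 10, 'a': 0, 'v': 5, 'f': 12, 'e': 14, 'd': 17, 'y': 0}
sum of values = 58

58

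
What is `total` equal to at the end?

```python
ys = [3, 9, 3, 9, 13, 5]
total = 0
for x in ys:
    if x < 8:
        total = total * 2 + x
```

x=3: <8, total = 0*2+3 = 3
x=9: not <8
x=3: <8, total = 3*2+3 = 9
x=9: not <8
x=13: not <8
x=5: <8, total = 9*2+5 = 23

23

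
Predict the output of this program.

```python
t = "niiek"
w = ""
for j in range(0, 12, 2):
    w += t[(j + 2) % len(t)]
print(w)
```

ikieni

j=0: add t[2]='i' → 'i'
j=2: add t[4]='k' → 'ik'
j=4: add t[1]='i' → 'iki'
j=6: add t[3]='e' → 'ikie'
j=8: add t[0]='n' → 'ikien'
j=10: add t[2]='i' → 'ikieni'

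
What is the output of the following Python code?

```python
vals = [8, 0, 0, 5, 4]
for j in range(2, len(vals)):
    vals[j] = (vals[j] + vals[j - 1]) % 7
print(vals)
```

[8, 0, 0, 5, 2]

j=2: vals[2] = (0+0)%7 = 0 → [8, 0, 0, 5, 4]
j=3: vals[3] = (5+0)%7 = 5 → [8, 0, 0, 5, 4]
j=4: vals[4] = (4+5)%7 = 2 → [8, 0, 0, 5, 2]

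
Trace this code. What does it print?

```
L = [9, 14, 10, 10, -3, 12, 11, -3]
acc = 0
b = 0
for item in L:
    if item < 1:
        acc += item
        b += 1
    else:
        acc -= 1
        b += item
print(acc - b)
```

item=9: not <1, acc = 0-1 = -1; b=9
item=14: not <1, acc = (-1)-1 = -2; b=23
item=10: not <1, acc = (-2)-1 = -3; b=33
item=10: not <1, acc = (-3)-1 = -4; b=43
item=-3: <1, acc = (-4)+(-3) = -7; b=44
item=12: not <1, acc = (-7)-1 = -8; b=56
item=11: not <1, acc = (-8)-1 = -9; b=67
item=-3: <1, acc = (-9)+(-3) = -12; b=68
acc-b = (-12)-68 = -80

-80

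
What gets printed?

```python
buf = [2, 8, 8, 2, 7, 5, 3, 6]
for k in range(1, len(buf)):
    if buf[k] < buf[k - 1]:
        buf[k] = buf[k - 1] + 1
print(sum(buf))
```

k=1: 8>=2, unchanged → [2, 8, 8, 2, 7, 5, 3, 6]
k=2: 8>=8, unchanged → [2, 8, 8, 2, 7, 5, 3, 6]
k=3: 2<8, buf[3] = 8+1 = 9 → [2, 8, 8, 9, 7, 5, 3, 6]
k=4: 7<9, buf[4] = 9+1 = 10 → [2, 8, 8, 9, 10, 5, 3, 6]
k=5: 5<10, buf[5] = 10+1 = 11 → [2, 8, 8, 9, 10, 11, 3, 6]
k=6: 3<11, buf[6] = 11+1 = 12 → [2, 8, 8, 9, 10, 11, 12, 6]
k=7: 6<12, buf[7] = 12+1 = 13 → [2, 8, 8, 9, 10, 11, 12, 13]
sum = 73

73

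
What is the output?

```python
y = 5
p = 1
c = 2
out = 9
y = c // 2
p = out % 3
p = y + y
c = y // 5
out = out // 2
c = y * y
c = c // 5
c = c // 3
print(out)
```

4

y = 2//2 = 1
p = 9%3 = 0
p = 1+1 = 2
c = 1//5 = 0
out = 9//2 = 4
c = 1*1 = 1
c = 1//5 = 0
c = 0//3 = 0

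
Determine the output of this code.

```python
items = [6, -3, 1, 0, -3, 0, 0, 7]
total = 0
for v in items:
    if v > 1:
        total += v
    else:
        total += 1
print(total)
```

v=6: >1, total = 0+6 = 6
v=-3: not >1, total = 6+1 = 7
v=1: not >1, total = 7+1 = 8
v=0: not >1, total = 8+1 = 9
v=-3: not >1, total = 9+1 = 10
v=0: not >1, total = 10+1 = 11
v=0: not >1, total = 11+1 = 12
v=7: >1, total = 12+7 = 19

19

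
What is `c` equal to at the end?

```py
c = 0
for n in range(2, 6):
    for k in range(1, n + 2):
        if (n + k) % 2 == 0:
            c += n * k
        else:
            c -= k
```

n=2,k=1: odd sum, c = 0-1 = -1
n=2,k=2: even sum, c = (-1)+4 = 3
n=2,k=3: odd sum, c = 3-3 = 0
n=3,k=1: even sum, c = 0+3 = 3
n=3,k=2: odd sum, c = 3-2 = 1
n=3,k=3: even sum, c = 1+9 = 10
n=3,k=4: odd sum, c = 10-4 = 6
n=4,k=1: odd sum, c = 6-1 = 5
n=4,k=2: even sum, c = 5+8 = 13
n=4,k=3: odd sum, c = 13-3 = 10
n=4,k=4: even sum, c = 10+16 = 26
n=4,k=5: odd sum, c = 26-5 = 21
n=5,k=1: even sum, c = 21+5 = 26
n=5,k=2: odd sum, c = 26-2 = 24
n=5,k=3: even sum, c = 24+15 = 39
n=5,k=4: odd sum, c = 39-4 = 35
n=5,k=5: even sum, c = 35+25 = 60
n=5,k=6: odd sum, c = 60-6 = 54

54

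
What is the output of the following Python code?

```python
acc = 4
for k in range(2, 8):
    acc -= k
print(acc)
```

-23

k=2: acc = 4-2 = 2
k=3: acc = 2-3 = -1
k=4: acc = (-1)-4 = -5
k=5: acc = (-5)-5 = -10
k=6: acc = (-10)-6 = -16
k=7: acc = (-16)-7 = -23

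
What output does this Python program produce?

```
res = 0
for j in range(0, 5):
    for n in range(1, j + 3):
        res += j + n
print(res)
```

105

j=0,n=1: res = 0+1 = 1
j=0,n=2: res = 1+2 = 3
j=1,n=1: res = 3+2 = 5
j=1,n=2: res = 5+3 = 8
j=1,n=3: res = 8+4 = 12
j=2,n=1: res = 12+3 = 15
j=2,n=2: res = 15+4 = 19
j=2,n=3: res = 19+5 = 24
j=2,n=4: res = 24+6 = 30
j=3,n=1: res = 30+4 = 34
j=3,n=2: res = 34+5 = 39
j=3,n=3: res = 39+6 = 45
j=3,n=4: res = 45+7 = 52
j=3,n=5: res = 52+8 = 60
j=4,n=1: res = 60+5 = 65
j=4,n=2: res = 65+6 = 71
j=4,n=3: res = 71+7 = 78
j=4,n=4: res = 78+8 = 86
j=4,n=5: res = 86+9 = 95
j=4,n=6: res = 95+10 = 105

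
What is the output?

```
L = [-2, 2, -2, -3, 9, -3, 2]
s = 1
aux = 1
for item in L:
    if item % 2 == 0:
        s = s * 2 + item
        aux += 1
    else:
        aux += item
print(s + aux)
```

item=-2: even, s = 1*2+(-2) = 0; aux=2
item=2: even, s = 0*2+2 = 2; aux=3
item=-2: even, s = 2*2+(-2) = 2; aux=4
item=-3: not even; aux=1
item=9: not even; aux=10
item=-3: not even; aux=7
item=2: even, s = 2*2+2 = 6; aux=8
s+aux = 6+8 = 14

14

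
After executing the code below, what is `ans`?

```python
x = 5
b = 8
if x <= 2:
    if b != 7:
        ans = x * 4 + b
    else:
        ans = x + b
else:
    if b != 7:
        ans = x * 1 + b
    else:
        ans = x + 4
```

13

x=5, b=8
x <= 2 is False; b != 7 is True
→ ans = x * 1 + b = 13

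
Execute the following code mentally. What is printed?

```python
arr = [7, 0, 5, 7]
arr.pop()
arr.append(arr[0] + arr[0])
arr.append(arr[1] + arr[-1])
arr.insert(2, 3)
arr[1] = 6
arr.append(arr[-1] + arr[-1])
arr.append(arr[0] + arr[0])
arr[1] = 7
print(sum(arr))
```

92

pop() removes 7 → [7, 0, 5]
append arr[0]+arr[0] = 7+7 = 14 → [7, 0, 5, 14]
append arr[1]+arr[-1] = 0+14 = 14 → [7, 0, 5, 14, 14]
insert 3 at 2 → [7, 0, 3, 5, 14, 14]
arr[1] = 6 → [7, 6, 3, 5, 14, 14]
append arr[-1]+arr[-1] = 14+14 = 28 → [7, 6, 3, 5, 14, 14, 28]
append arr[0]+arr[0] = 7+7 = 14 → [7, 6, 3, 5, 14, 14, 28, 14]
arr[1] = 7 → [7, 7, 3, 5, 14, 14, 28, 14]
sum = 92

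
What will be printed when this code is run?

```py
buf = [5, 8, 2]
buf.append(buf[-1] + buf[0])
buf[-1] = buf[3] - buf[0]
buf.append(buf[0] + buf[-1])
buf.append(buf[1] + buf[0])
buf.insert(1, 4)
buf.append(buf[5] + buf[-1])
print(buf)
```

[5, 4, 8, 2, 2, 7, 13, 20]

append buf[-1]+buf[0] = 2+5 = 7 → [5, 8, 2, 7]
buf[-1] = buf[3]-buf[0] = 7-5 = 2 → [5, 8, 2, 2]
append buf[0]+buf[-1] = 5+2 = 7 → [5, 8, 2, 2, 7]
append buf[1]+buf[0] = 8+5 = 13 → [5, 8, 2, 2, 7, 13]
insert 4 at 1 → [5, 4, 8, 2, 2, 7, 13]
append buf[5]+buf[-1] = 7+13 = 20 → [5, 4, 8, 2, 2, 7, 13, 20]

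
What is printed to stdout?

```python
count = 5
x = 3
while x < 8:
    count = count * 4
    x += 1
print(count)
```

5120

x=3: count = 5*4 = 20
x=4: count = 20*4 = 80
x=5: count = 80*4 = 320
x=6: count = 320*4 = 1280
x=7: count = 1280*4 = 5120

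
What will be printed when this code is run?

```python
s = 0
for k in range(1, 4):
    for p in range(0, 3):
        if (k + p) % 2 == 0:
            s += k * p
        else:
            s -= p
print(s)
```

k=1,p=0: odd sum, s = 0-0 = 0
k=1,p=1: even sum, s = 0+1 = 1
k=1,p=2: odd sum, s = 1-2 = -1
k=2,p=0: even sum, s = (-1)+0 = -1
k=2,p=1: odd sum, s = (-1)-1 = -2
k=2,p=2: even sum, s = (-2)+4 = 2
k=3,p=0: odd sum, s = 2-0 = 2
k=3,p=1: even sum, s = 2+3 = 5
k=3,p=2: odd sum, s = 5-2 = 3

3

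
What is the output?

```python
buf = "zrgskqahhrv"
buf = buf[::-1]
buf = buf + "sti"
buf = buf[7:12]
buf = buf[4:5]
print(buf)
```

s

reverse → 'vrhhaqksgrz'
+ 'sti' → 'vrhhaqksgrzsti'
slice [7:12] → 'sgrzs'
slice [4:5] → 's'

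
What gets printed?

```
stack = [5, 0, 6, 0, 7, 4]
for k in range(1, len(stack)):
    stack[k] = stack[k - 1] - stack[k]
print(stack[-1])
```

-12

k=1: stack[1] = 5-0 = 5 → [5, 5, 6, 0, 7, 4]
k=2: stack[2] = 5-6 = -1 → [5, 5, -1, 0, 7, 4]
k=3: stack[3] = (-1)-0 = -1 → [5, 5, -1, -1, 7, 4]
k=4: stack[4] = (-1)-7 = -8 → [5, 5, -1, -1, -8, 4]
k=5: stack[5] = (-8)-4 = -12 → [5, 5, -1, -1, -8, -12]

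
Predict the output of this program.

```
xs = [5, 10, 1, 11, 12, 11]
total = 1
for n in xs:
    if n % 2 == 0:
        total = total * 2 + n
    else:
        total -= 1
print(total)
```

27

n=5: not even, total = 1-1 = 0
n=10: even, total = 0*2+10 = 10
n=1: not even, total = 10-1 = 9
n=11: not even, total = 9-1 = 8
n=12: even, total = 8*2+12 = 28
n=11: not even, total = 28-1 = 27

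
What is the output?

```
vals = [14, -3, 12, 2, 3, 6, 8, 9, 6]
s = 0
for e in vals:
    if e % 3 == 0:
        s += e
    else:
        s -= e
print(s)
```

e=14: not %3==0, s = 0-14 = -14
e=-3: %3==0, s = (-14)+(-3) = -17
e=12: %3==0, s = (-17)+12 = -5
e=2: not %3==0, s = (-5)-2 = -7
e=3: %3==0, s = (-7)+3 = -4
e=6: %3==0, s = (-4)+6 = 2
e=8: not %3==0, s = 2-8 = -6
e=9: %3==0, s = (-6)+9 = 3
e=6: %3==0, s = 3+6 = 9

9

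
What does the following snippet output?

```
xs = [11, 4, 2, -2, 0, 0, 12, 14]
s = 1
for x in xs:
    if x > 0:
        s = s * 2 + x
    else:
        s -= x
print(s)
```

x=11: >0, s = 1*2+11 = 13
x=4: >0, s = 13*2+4 = 30
x=2: >0, s = 30*2+2 = 62
x=-2: not >0, s = 62-(-2) = 64
x=0: not >0, s = 64-0 = 64
x=0: not >0, s = 64-0 = 64
x=12: >0, s = 64*2+12 = 140
x=14: >0, s = 140*2+14 = 294

294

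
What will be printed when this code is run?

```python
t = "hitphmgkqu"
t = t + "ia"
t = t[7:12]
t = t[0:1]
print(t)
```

+ 'ia' → 'hitphmgkquia'
slice [7:12] → 'kquia'
slice [0:1] → 'k'

k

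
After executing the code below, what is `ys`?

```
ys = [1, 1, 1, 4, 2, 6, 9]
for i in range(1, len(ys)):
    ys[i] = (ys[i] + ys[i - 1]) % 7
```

i=1: ys[1] = (1+1)%7 = 2 → [1, 2, 1, 4, 2, 6, 9]
i=2: ys[2] = (1+2)%7 = 3 → [1, 2, 3, 4, 2, 6, 9]
i=3: ys[3] = (4+3)%7 = 0 → [1, 2, 3, 0, 2, 6, 9]
i=4: ys[4] = (2+0)%7 = 2 → [1, 2, 3, 0, 2, 6, 9]
i=5: ys[5] = (6+2)%7 = 1 → [1, 2, 3, 0, 2, 1, 9]
i=6: ys[6] = (9+1)%7 = 3 → [1, 2, 3, 0, 2, 1, 3]

[1, 2, 3, 0, 2, 1, 3]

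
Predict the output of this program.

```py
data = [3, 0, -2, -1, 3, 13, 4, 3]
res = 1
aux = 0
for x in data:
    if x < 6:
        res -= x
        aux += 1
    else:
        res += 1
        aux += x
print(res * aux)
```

x=3: <6, res = 1-3 = -2; aux=1
x=0: <6, res = (-2)-0 = -2; aux=2
x=-2: <6, res = (-2)-(-2) = 0; aux=3
x=-1: <6, res = 0-(-1) = 1; aux=4
x=3: <6, res = 1-3 = -2; aux=5
x=13: not <6, res = (-2)+1 = -1; aux=18
x=4: <6, res = (-1)-4 = -5; aux=19
x=3: <6, res = (-5)-3 = -8; aux=20
res*aux = (-8)*20 = -160

-160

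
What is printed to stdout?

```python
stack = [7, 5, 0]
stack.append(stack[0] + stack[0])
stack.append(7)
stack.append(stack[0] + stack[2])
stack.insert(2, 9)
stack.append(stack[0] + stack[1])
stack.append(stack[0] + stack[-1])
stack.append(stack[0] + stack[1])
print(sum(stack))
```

92

append stack[0]+stack[0] = 7+7 = 14 → [7, 5, 0, 14]
append 7 → [7, 5, 0, 14, 7]
append stack[0]+stack[2] = 7+0 = 7 → [7, 5, 0, 14, 7, 7]
insert 9 at 2 → [7, 5, 9, 0, 14, 7, 7]
append stack[0]+stack[1] = 7+5 = 12 → [7, 5, 9, 0, 14, 7, 7, 12]
append stack[0]+stack[-1] = 7+12 = 19 → [7, 5, 9, 0, 14, 7, 7, 12, 19]
append stack[0]+stack[1] = 7+5 = 12 → [7, 5, 9, 0, 14, 7, 7, 12, 19, 12]
sum = 92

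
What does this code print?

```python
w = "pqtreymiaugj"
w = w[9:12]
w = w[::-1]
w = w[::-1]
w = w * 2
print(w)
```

ugjugj

slice [9:12] → 'ugj'
reverse → 'jgu'
reverse → 'ugj'
repeat ×2 → 'ugjugj'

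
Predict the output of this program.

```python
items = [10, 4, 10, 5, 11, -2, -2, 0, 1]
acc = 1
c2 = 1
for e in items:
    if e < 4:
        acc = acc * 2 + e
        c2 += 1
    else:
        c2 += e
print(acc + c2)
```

38

e=10: not <4; c2=11
e=4: not <4; c2=15
e=10: not <4; c2=25
e=5: not <4; c2=30
e=11: not <4; c2=41
e=-2: <4, acc = 1*2+(-2) = 0; c2=42
e=-2: <4, acc = 0*2+(-2) = -2; c2=43
e=0: <4, acc = (-2)*2+0 = -4; c2=44
e=1: <4, acc = (-4)*2+1 = -7; c2=45
acc+c2 = (-7)+45 = 38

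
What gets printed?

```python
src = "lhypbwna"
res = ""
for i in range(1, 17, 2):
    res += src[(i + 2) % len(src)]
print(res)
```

i=1: add src[3]='p' → 'p'
i=3: add src[5]='w' → 'pw'
i=5: add src[7]='a' → 'pwa'
i=7: add src[1]='h' → 'pwah'
i=9: add src[3]='p' → 'pwahp'
i=11: add src[5]='w' → 'pwahpw'
i=13: add src[7]='a' → 'pwahpwa'
i=15: add src[1]='h' → 'pwahpwah'

pwahpwah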